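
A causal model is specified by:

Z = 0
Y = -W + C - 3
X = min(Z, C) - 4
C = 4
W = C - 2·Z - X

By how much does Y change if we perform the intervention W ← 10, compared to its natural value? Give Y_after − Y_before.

Intervening sets W = 10 and removes its equation (W = C - 2·Z - X).
Y = -W + C - 3  [with W=10, C=4]  = -9
Without intervention: X = min(Z, C) - 4  [with Z=0, C=4]  = -4; W = C - 2·Z - X  [with C=4, Z=0, X=-4]  = 8; Y = -W + C - 3  [with W=8, C=4]  = -7.
Change = -9 − (-7) = -2.

-2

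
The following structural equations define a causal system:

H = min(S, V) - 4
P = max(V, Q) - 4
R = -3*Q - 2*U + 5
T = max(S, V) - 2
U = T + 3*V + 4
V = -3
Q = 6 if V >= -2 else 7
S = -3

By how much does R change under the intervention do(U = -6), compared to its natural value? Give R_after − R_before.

-8

do(U=-6) replaces the equation U = T + 3*V + 4 with the constant U = -6.
Q = 6 if V >= -2 else 7  [with V=-3]  = 7
R = -3*Q - 2*U + 5  [with Q=7, U=-6]  = -4
Without intervention: T = max(S, V) - 2  [with S=-3, V=-3]  = -5; U = T + 3*V + 4  [with T=-5, V=-3]  = -10; Q = 6 if V >= -2 else 7  [with V=-3]  = 7; R = -3*Q - 2*U + 5  [with Q=7, U=-10]  = 4.
Change = -4 − 4 = -8.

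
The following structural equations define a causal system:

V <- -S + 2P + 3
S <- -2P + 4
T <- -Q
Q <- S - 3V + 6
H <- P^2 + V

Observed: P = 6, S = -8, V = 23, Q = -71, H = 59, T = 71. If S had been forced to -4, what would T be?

Under do(S=-4), the mechanism S <- -2P + 4 is discarded; S is fixed at -4.
V = -S + 2P + 3  [with S=-4, P=6]  = 19
Q = S - 3V + 6  [with S=-4, V=19]  = -55
T = -Q  [with Q=-55]  = 55

55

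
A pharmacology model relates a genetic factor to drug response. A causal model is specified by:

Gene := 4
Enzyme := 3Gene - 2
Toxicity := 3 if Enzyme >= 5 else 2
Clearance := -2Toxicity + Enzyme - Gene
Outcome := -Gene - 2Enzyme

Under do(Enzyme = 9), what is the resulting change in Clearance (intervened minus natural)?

-1

Under do(Enzyme=9), the mechanism Enzyme := 3Gene - 2 is discarded; Enzyme is fixed at 9.
Toxicity = 3 if Enzyme >= 5 else 2  [with Enzyme=9]  = 3
Clearance = -2Toxicity + Enzyme - Gene  [with Toxicity=3, Enzyme=9, Gene=4]  = -1
Without intervention: Enzyme = 3Gene - 2  [with Gene=4]  = 10; Toxicity = 3 if Enzyme >= 5 else 2  [with Enzyme=10]  = 3; Clearance = -2Toxicity + Enzyme - Gene  [with Toxicity=3, Enzyme=10, Gene=4]  = 0.
Change = -1 − 0 = -1.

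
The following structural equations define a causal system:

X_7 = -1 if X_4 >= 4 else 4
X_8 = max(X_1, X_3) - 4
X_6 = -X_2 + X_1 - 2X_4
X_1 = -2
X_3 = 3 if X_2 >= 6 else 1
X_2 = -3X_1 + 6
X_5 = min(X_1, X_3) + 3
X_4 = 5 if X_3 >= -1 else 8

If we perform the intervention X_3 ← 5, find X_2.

Under do(X_3=5), the mechanism X_3 = 3 if X_2 >= 6 else 1 is discarded; X_3 is fixed at 5.
Since X_2 is not a descendant of the intervened variable, it is unaffected.
X_2 = -3X_1 + 6  [with X_1=-2]  = 12

12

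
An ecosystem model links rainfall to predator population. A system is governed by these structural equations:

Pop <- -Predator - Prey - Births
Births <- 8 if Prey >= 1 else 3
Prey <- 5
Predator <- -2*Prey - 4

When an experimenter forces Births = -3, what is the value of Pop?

The intervention breaks the incoming arrows to Births: Births <- 8 if Prey >= 1 else 3 no longer applies, and Births = -3.
Predator = -2*Prey - 4  [with Prey=5]  = -14
Pop = -Predator - Prey - Births  [with Predator=-14, Prey=5, Births=-3]  = 12

12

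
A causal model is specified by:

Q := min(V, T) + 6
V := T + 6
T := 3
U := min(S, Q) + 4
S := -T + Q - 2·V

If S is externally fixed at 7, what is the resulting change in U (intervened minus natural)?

19

Intervening sets S = 7 and removes its equation (S := -T + Q - 2·V).
V = T + 6  [with T=3]  = 9
Q = min(V, T) + 6  [with V=9, T=3]  = 9
U = min(S, Q) + 4  [with S=7, Q=9]  = 11
Without intervention: V = T + 6  [with T=3]  = 9; Q = min(V, T) + 6  [with V=9, T=3]  = 9; S = -T + Q - 2·V  [with T=3, Q=9, V=9]  = -12; U = min(S, Q) + 4  [with S=-12, Q=9]  = -8.
Change = 11 − (-8) = 19.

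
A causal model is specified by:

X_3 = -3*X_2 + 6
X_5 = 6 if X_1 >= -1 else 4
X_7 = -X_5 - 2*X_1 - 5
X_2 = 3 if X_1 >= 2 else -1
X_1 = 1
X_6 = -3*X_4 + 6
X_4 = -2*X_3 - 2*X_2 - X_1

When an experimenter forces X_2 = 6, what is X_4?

Under do(X_2=6), the mechanism X_2 = 3 if X_1 >= 2 else -1 is discarded; X_2 is fixed at 6.
X_3 = -3*X_2 + 6  [with X_2=6]  = -12
X_4 = -2*X_3 - 2*X_2 - X_1  [with X_3=-12, X_2=6, X_1=1]  = 11

11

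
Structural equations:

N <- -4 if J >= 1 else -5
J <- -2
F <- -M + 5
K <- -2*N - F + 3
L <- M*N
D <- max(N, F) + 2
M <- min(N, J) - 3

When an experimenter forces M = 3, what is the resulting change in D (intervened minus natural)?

-11

The intervention breaks the incoming arrows to M: M <- min(N, J) - 3 no longer applies, and M = 3.
N = -4 if J >= 1 else -5  [with J=-2]  = -5
F = -M + 5  [with M=3]  = 2
D = max(N, F) + 2  [with N=-5, F=2]  = 4
Without intervention: N = -4 if J >= 1 else -5  [with J=-2]  = -5; M = min(N, J) - 3  [with N=-5, J=-2]  = -8; F = -M + 5  [with M=-8]  = 13; D = max(N, F) + 2  [with N=-5, F=13]  = 15.
Change = 4 − 15 = -11.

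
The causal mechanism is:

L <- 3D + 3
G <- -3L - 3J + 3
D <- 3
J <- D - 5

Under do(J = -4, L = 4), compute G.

The joint intervention fixes J = -4, L = 4, removing each variable's own equation.
G = -3L - 3J + 3  [with L=4, J=-4]  = 3

3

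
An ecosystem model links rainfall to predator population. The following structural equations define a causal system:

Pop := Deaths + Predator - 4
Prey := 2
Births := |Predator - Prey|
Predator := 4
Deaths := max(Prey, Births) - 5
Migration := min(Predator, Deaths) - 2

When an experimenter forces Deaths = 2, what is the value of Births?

Under do(Deaths=2), the mechanism Deaths := max(Prey, Births) - 5 is discarded; Deaths is fixed at 2.
Since Births is not a descendant of the intervened variable, it is unaffected.
Births = |Predator - Prey|  [with Predator=4, Prey=2]  = 2

2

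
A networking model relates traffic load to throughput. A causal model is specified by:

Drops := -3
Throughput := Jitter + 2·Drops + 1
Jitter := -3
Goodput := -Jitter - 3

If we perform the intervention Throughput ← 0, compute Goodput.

0

The intervention breaks the incoming arrows to Throughput: Throughput := Jitter + 2·Drops + 1 no longer applies, and Throughput = 0.
Goodput is not downstream of the intervention, so its value is determined by the original equations.
Goodput = -Jitter - 3  [with Jitter=-3]  = 0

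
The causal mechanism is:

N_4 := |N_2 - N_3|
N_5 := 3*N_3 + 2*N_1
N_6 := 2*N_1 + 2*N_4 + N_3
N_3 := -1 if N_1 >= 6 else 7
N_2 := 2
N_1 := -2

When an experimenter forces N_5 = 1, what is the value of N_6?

13

The intervention breaks the incoming arrows to N_5: N_5 := 3*N_3 + 2*N_1 no longer applies, and N_5 = 1.
Since N_6 is not a descendant of the intervened variable, it is unaffected.
N_3 = -1 if N_1 >= 6 else 7  [with N_1=-2]  = 7
N_4 = |N_2 - N_3|  [with N_2=2, N_3=7]  = 5
N_6 = 2*N_1 + 2*N_4 + N_3  [with N_1=-2, N_4=5, N_3=7]  = 13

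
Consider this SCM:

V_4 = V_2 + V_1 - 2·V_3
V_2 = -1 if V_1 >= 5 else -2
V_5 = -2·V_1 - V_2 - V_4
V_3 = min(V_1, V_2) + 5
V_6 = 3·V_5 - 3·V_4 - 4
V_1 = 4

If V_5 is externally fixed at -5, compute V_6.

The intervention breaks the incoming arrows to V_5: V_5 = -2·V_1 - V_2 - V_4 no longer applies, and V_5 = -5.
V_2 = -1 if V_1 >= 5 else -2  [with V_1=4]  = -2
V_3 = min(V_1, V_2) + 5  [with V_1=4, V_2=-2]  = 3
V_4 = V_2 + V_1 - 2·V_3  [with V_2=-2, V_1=4, V_3=3]  = -4
V_6 = 3·V_5 - 3·V_4 - 4  [with V_5=-5, V_4=-4]  = -7

-7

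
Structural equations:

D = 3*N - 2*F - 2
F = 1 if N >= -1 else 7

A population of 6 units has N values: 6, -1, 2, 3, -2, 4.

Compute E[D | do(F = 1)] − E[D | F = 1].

-2.4

The intervention sets F=1 in all 6 units regardless of N. Recomputing D per unit gives 14, -7, 2, 5, -10, 8; average 2.
Observing F=1 restricts to units where F's equation naturally yields 1: N ∈ {6, -1, 2, 3, 4}. In that subpopulation D = 14, -7, 2, 5, 8, mean 4.4.
Difference = 2 − 4.4 = -2.4.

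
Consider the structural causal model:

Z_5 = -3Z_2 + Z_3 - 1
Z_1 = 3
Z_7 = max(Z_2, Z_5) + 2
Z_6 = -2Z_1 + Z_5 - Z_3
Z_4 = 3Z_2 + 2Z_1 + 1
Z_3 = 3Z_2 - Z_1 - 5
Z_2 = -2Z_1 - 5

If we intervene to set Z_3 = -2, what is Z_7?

32

The intervention breaks the incoming arrows to Z_3: Z_3 = 3Z_2 - Z_1 - 5 no longer applies, and Z_3 = -2.
Z_2 = -2Z_1 - 5  [with Z_1=3]  = -11
Z_5 = -3Z_2 + Z_3 - 1  [with Z_2=-11, Z_3=-2]  = 30
Z_7 = max(Z_2, Z_5) + 2  [with Z_2=-11, Z_5=30]  = 32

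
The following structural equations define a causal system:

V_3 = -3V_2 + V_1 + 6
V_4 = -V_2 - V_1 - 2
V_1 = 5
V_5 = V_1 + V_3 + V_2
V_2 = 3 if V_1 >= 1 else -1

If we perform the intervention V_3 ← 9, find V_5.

do(V_3=9) replaces the equation V_3 = -3V_2 + V_1 + 6 with the constant V_3 = 9.
V_2 = 3 if V_1 >= 1 else -1  [with V_1=5]  = 3
V_5 = V_1 + V_3 + V_2  [with V_1=5, V_3=9, V_2=3]  = 17

17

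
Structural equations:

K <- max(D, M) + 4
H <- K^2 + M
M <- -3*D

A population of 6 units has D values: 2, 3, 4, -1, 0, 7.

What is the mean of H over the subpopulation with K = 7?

Observing K=7 restricts to units where K's equation naturally yields 7: D ∈ {3, -1}. In that subpopulation H = 40, 52, mean 46.

46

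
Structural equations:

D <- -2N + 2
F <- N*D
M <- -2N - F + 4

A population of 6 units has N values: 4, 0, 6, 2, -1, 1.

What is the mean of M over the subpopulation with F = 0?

3

Conditioning on F=0 selects the 2 unit(s) with N ∈ {0, 1}. Their M values: 4, 2. Mean = 3.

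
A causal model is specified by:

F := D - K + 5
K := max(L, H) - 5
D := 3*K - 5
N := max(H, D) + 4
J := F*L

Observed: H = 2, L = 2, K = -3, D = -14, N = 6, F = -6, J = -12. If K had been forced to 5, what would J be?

20

The intervention breaks the incoming arrows to K: K := max(L, H) - 5 no longer applies, and K = 5.
D = 3*K - 5  [with K=5]  = 10
F = D - K + 5  [with D=10, K=5]  = 10
J = F*L  [with F=10, L=2]  = 20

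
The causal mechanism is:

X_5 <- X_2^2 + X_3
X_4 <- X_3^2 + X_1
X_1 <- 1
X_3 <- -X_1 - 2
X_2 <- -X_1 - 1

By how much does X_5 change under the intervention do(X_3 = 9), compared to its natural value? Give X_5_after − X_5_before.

12

do(X_3=9) replaces the equation X_3 <- -X_1 - 2 with the constant X_3 = 9.
X_2 = -X_1 - 1  [with X_1=1]  = -2
X_5 = X_2^2 + X_3  [with X_2=-2, X_3=9]  = 13
Without intervention: X_2 = -X_1 - 1  [with X_1=1]  = -2; X_3 = -X_1 - 2  [with X_1=1]  = -3; X_5 = X_2^2 + X_3  [with X_2=-2, X_3=-3]  = 1.
Change = 13 − 1 = 12.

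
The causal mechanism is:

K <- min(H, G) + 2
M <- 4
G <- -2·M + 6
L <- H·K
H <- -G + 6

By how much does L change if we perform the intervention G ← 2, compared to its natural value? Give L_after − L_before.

16

do(G=2) replaces the equation G <- -2·M + 6 with the constant G = 2.
H = -G + 6  [with G=2]  = 4
K = min(H, G) + 2  [with H=4, G=2]  = 4
L = H·K  [with H=4, K=4]  = 16
Without intervention: G = -2·M + 6  [with M=4]  = -2; H = -G + 6  [with G=-2]  = 8; K = min(H, G) + 2  [with H=8, G=-2]  = 0; L = H·K  [with H=8, K=0]  = 0.
Change = 16 − 0 = 16.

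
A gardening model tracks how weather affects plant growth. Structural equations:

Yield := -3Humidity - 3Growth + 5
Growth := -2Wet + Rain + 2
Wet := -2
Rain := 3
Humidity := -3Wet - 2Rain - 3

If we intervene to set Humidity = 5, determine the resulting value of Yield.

Intervening sets Humidity = 5 and removes its equation (Humidity := -3Wet - 2Rain - 3).
Growth = -2Wet + Rain + 2  [with Wet=-2, Rain=3]  = 9
Yield = -3Humidity - 3Growth + 5  [with Humidity=5, Growth=9]  = -37

-37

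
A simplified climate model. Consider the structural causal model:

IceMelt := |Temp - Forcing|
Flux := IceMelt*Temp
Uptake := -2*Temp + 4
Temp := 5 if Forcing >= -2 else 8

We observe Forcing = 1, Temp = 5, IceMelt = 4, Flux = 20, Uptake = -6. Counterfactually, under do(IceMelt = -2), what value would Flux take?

The intervention breaks the incoming arrows to IceMelt: IceMelt := |Temp - Forcing| no longer applies, and IceMelt = -2.
Temp = 5 if Forcing >= -2 else 8  [with Forcing=1]  = 5
Flux = IceMelt*Temp  [with IceMelt=-2, Temp=5]  = -10

-10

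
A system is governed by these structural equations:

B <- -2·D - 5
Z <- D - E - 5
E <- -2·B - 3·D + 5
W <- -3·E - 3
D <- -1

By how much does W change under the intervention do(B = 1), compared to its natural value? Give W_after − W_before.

24

do(B=1) replaces the equation B <- -2·D - 5 with the constant B = 1.
E = -2·B - 3·D + 5  [with B=1, D=-1]  = 6
W = -3·E - 3  [with E=6]  = -21
Without intervention: B = -2·D - 5  [with D=-1]  = -3; E = -2·B - 3·D + 5  [with B=-3, D=-1]  = 14; W = -3·E - 3  [with E=14]  = -45.
Change = -21 − (-45) = 24.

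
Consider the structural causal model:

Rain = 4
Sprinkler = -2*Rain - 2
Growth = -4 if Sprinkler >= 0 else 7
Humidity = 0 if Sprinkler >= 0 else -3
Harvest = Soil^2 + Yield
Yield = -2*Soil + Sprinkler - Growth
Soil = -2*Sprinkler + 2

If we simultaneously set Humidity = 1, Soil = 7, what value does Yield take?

-31

The joint intervention fixes Humidity = 1, Soil = 7, removing each variable's own equation.
Sprinkler = -2*Rain - 2  [with Rain=4]  = -10
Growth = -4 if Sprinkler >= 0 else 7  [with Sprinkler=-10]  = 7
Yield = -2*Soil + Sprinkler - Growth  [with Soil=7, Sprinkler=-10, Growth=7]  = -31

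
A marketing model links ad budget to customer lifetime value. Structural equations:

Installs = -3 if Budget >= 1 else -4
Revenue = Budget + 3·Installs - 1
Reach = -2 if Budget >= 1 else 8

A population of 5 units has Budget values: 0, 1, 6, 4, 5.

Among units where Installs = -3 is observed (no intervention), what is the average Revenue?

-6

Observing Installs=-3 restricts to units where Installs's equation naturally yields -3: Budget ∈ {1, 6, 4, 5}. In that subpopulation Revenue = -9, -4, -6, -5, mean -6.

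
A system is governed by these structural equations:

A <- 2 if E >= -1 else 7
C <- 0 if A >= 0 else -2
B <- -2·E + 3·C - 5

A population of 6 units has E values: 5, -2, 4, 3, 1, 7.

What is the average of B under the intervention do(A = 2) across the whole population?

Every unit gets A=2 under the intervention. B values become -15, -1, -13, -11, -7, -19; E[B|do(A=2)] = -11.

-11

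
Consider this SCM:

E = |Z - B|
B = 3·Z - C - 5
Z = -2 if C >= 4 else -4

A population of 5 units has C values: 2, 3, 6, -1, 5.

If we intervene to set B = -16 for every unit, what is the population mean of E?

12.8

Every unit gets B=-16 under the intervention. E values become 12, 12, 14, 12, 14; E[E|do(B=-16)] = 12.8.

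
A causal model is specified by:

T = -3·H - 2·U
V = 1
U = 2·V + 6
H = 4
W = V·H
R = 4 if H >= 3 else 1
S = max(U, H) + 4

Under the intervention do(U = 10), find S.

14

Under do(U=10), the mechanism U = 2·V + 6 is discarded; U is fixed at 10.
S = max(U, H) + 4  [with U=10, H=4]  = 14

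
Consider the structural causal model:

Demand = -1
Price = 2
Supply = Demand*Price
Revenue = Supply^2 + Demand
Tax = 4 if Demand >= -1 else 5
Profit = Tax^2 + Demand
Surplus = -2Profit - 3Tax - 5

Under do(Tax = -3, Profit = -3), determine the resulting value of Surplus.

Under do(Tax = -3, Profit = -3), each intervened variable's structural equation is replaced by its fixed value.
Surplus = -2Profit - 3Tax - 5  [with Profit=-3, Tax=-3]  = 10

10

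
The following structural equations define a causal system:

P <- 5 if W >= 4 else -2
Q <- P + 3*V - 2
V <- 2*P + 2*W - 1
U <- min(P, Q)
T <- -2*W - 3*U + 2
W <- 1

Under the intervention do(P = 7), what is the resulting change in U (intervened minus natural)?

20

do(P=7) replaces the equation P <- 5 if W >= 4 else -2 with the constant P = 7.
V = 2*P + 2*W - 1  [with P=7, W=1]  = 15
Q = P + 3*V - 2  [with P=7, V=15]  = 50
U = min(P, Q)  [with P=7, Q=50]  = 7
Without intervention: P = 5 if W >= 4 else -2  [with W=1]  = -2; V = 2*P + 2*W - 1  [with P=-2, W=1]  = -3; Q = P + 3*V - 2  [with P=-2, V=-3]  = -13; U = min(P, Q)  [with P=-2, Q=-13]  = -13.
Change = 7 − (-13) = 20.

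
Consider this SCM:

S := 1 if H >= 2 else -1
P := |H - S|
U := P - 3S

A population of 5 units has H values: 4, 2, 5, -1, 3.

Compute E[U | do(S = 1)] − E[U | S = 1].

Under do(S=1), S's equation is replaced by S=1 for every unit. Per-unit U: 0, -2, 1, -1, -1. Mean = -0.6.
Conditioning on S=1 selects the 4 unit(s) with H ∈ {4, 2, 5, 3}. Their U values: 0, -2, 1, -1. Mean = -0.5.
Difference = -0.6 − (-0.5) = -0.1.

-0.1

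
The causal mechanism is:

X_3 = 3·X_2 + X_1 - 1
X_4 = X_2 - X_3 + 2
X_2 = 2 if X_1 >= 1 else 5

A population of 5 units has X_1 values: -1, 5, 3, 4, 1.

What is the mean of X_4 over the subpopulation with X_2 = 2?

-4.25

Conditioning on X_2=2 selects the 4 unit(s) with X_1 ∈ {5, 3, 4, 1}. Their X_4 values: -6, -4, -5, -2. Mean = -4.25.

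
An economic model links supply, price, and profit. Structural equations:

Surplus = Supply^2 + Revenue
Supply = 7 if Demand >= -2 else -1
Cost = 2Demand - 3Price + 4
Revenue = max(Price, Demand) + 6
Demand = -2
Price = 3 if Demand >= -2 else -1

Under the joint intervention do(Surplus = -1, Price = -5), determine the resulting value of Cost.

Under do(Surplus = -1, Price = -5), each intervened variable's structural equation is replaced by its fixed value.
Cost = 2Demand - 3Price + 4  [with Demand=-2, Price=-5]  = 15

15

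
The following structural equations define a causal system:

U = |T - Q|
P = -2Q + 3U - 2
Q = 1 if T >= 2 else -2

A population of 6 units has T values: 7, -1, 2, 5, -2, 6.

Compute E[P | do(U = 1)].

The intervention sets U=1 in all 6 units regardless of T. Recomputing P per unit gives -1, 5, -1, -1, 5, -1; average 1.

1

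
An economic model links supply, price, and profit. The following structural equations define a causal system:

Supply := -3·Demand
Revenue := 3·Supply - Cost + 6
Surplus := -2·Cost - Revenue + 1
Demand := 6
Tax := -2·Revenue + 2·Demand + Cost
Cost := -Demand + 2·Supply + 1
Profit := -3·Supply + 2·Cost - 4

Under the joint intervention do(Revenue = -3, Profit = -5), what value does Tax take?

-23

Setting Revenue = -3, Profit = -5 by intervention discards those variables' equations.
Supply = -3·Demand  [with Demand=6]  = -18
Cost = -Demand + 2·Supply + 1  [with Demand=6, Supply=-18]  = -41
Tax = -2·Revenue + 2·Demand + Cost  [with Revenue=-3, Demand=6, Cost=-41]  = -23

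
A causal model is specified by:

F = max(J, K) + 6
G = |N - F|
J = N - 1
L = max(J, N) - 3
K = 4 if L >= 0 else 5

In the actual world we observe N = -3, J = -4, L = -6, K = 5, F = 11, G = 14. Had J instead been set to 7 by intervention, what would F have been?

do(J=7) replaces the equation J = N - 1 with the constant J = 7.
L = max(J, N) - 3  [with J=7, N=-3]  = 4
K = 4 if L >= 0 else 5  [with L=4]  = 4
F = max(J, K) + 6  [with J=7, K=4]  = 13

13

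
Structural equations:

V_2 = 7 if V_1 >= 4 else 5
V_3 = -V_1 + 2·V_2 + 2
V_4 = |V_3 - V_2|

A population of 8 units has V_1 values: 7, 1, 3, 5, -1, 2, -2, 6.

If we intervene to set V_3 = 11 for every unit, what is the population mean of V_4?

5.25

Every unit gets V_3=11 under the intervention. V_4 values become 4, 6, 6, 4, 6, 6, 6, 4; E[V_4|do(V_3=11)] = 5.25.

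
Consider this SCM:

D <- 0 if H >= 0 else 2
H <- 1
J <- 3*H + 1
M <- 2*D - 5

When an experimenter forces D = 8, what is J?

Under do(D=8), the mechanism D <- 0 if H >= 0 else 2 is discarded; D is fixed at 8.
Since J is not a descendant of the intervened variable, it is unaffected.
J = 3*H + 1  [with H=1]  = 4

4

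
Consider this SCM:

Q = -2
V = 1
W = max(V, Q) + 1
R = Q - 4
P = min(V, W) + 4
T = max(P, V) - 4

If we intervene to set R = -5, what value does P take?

Intervening sets R = -5 and removes its equation (R = Q - 4).
No directed path runs from R to P, so P keeps its natural value.
W = max(V, Q) + 1  [with V=1, Q=-2]  = 2
P = min(V, W) + 4  [with V=1, W=2]  = 5

5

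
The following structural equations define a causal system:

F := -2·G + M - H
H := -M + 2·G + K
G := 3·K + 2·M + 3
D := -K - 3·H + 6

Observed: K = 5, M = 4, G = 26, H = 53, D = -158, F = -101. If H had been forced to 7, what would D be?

-20

Intervening sets H = 7 and removes its equation (H := -M + 2·G + K).
D = -K - 3·H + 6  [with K=5, H=7]  = -20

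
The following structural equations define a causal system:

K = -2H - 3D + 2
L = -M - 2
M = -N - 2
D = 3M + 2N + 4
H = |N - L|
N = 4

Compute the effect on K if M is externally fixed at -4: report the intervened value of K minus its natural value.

Under do(M=-4), the mechanism M = -N - 2 is discarded; M is fixed at -4.
L = -M - 2  [with M=-4]  = 2
H = |N - L|  [with N=4, L=2]  = 2
D = 3M + 2N + 4  [with M=-4, N=4]  = 0
K = -2H - 3D + 2  [with H=2, D=0]  = -2
Without intervention: M = -N - 2  [with N=4]  = -6; L = -M - 2  [with M=-6]  = 4; H = |N - L|  [with N=4, L=4]  = 0; D = 3M + 2N + 4  [with M=-6, N=4]  = -6; K = -2H - 3D + 2  [with H=0, D=-6]  = 20.
Change = -2 − 20 = -22.

-22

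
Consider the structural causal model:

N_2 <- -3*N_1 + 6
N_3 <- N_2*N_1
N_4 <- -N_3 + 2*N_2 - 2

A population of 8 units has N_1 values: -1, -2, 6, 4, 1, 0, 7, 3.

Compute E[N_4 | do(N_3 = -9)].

do(N_3=-9) breaks N_3's dependence on N_1. With N_3=-9 fixed, N_4 across the units is 25, 31, -17, -5, 13, 19, -23, 1, mean 5.5.

5.5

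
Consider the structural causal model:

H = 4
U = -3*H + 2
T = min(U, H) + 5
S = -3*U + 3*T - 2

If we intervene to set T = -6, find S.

The intervention breaks the incoming arrows to T: T = min(U, H) + 5 no longer applies, and T = -6.
U = -3*H + 2  [with H=4]  = -10
S = -3*U + 3*T - 2  [with U=-10, T=-6]  = 10

10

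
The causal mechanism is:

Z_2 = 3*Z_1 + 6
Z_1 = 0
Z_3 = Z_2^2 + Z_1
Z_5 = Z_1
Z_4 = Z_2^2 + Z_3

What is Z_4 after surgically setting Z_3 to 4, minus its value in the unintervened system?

-32

The intervention breaks the incoming arrows to Z_3: Z_3 = Z_2^2 + Z_1 no longer applies, and Z_3 = 4.
Z_2 = 3*Z_1 + 6  [with Z_1=0]  = 6
Z_4 = Z_2^2 + Z_3  [with Z_2=6, Z_3=4]  = 40
Without intervention: Z_2 = 3*Z_1 + 6  [with Z_1=0]  = 6; Z_3 = Z_2^2 + Z_1  [with Z_2=6, Z_1=0]  = 36; Z_4 = Z_2^2 + Z_3  [with Z_2=6, Z_3=36]  = 72.
Change = 40 − 72 = -32.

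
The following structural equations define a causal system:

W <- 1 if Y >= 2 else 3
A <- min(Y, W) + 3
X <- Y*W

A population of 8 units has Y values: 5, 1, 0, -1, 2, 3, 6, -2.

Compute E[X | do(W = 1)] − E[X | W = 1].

-2.25

do(W=1) breaks W's dependence on Y. With W=1 fixed, X across the units is 5, 1, 0, -1, 2, 3, 6, -2, mean 1.75.
Observing W=1 restricts to units where W's equation naturally yields 1: Y ∈ {5, 2, 3, 6}. In that subpopulation X = 5, 2, 3, 6, mean 4.
Difference = 1.75 − 4 = -2.25.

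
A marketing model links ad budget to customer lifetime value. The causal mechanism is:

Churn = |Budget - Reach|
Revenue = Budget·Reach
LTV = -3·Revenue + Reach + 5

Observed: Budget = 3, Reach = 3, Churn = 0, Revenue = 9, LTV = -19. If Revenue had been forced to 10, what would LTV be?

Intervening sets Revenue = 10 and removes its equation (Revenue = Budget·Reach).
LTV = -3·Revenue + Reach + 5  [with Revenue=10, Reach=3]  = -22

-22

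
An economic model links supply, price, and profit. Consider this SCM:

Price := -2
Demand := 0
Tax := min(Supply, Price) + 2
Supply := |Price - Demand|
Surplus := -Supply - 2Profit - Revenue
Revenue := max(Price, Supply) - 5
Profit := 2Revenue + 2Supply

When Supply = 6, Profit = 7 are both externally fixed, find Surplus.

-21

Under do(Supply = 6, Profit = 7), each intervened variable's structural equation is replaced by its fixed value.
Revenue = max(Price, Supply) - 5  [with Price=-2, Supply=6]  = 1
Surplus = -Supply - 2Profit - Revenue  [with Supply=6, Profit=7, Revenue=1]  = -21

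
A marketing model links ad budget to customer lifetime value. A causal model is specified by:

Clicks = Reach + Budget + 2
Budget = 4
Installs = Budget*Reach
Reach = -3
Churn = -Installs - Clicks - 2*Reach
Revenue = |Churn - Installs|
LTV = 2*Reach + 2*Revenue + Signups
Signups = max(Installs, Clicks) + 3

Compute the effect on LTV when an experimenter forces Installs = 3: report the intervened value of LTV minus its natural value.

-48

do(Installs=3) replaces the equation Installs = Budget*Reach with the constant Installs = 3.
Clicks = Reach + Budget + 2  [with Reach=-3, Budget=4]  = 3
Signups = max(Installs, Clicks) + 3  [with Installs=3, Clicks=3]  = 6
Churn = -Installs - Clicks - 2*Reach  [with Installs=3, Clicks=3, Reach=-3]  = 0
Revenue = |Churn - Installs|  [with Churn=0, Installs=3]  = 3
LTV = 2*Reach + 2*Revenue + Signups  [with Reach=-3, Revenue=3, Signups=6]  = 6
Without intervention: Clicks = Reach + Budget + 2  [with Reach=-3, Budget=4]  = 3; Installs = Budget*Reach  [with Budget=4, Reach=-3]  = -12; Signups = max(Installs, Clicks) + 3  [with Installs=-12, Clicks=3]  = 6; Churn = -Installs - Clicks - 2*Reach  [with Installs=-12, Clicks=3, Reach=-3]  = 15; Revenue = |Churn - Installs|  [with Churn=15, Installs=-12]  = 27; LTV = 2*Reach + 2*Revenue + Signups  [with Reach=-3, Revenue=27, Signups=6]  = 54.
Change = 6 − 54 = -48.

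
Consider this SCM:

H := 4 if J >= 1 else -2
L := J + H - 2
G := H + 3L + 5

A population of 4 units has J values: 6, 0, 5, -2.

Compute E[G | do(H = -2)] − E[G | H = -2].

Every unit gets H=-2 under the intervention. G values become 9, -9, 6, -15; E[G|do(H=-2)] = -2.25.
E[G|H=-2] averages over only the 2 units with H=-2 (J = 0, -2): G = -9, -15, mean -12.
Difference = -2.25 − (-12) = 9.75.

9.75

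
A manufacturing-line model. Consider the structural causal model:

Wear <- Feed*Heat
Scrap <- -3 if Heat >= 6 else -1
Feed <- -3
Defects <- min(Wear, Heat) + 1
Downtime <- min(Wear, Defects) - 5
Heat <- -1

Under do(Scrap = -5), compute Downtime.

-5

The intervention breaks the incoming arrows to Scrap: Scrap <- -3 if Heat >= 6 else -1 no longer applies, and Scrap = -5.
Since Downtime is not a descendant of the intervened variable, it is unaffected.
Wear = Feed*Heat  [with Feed=-3, Heat=-1]  = 3
Defects = min(Wear, Heat) + 1  [with Wear=3, Heat=-1]  = 0
Downtime = min(Wear, Defects) - 5  [with Wear=3, Defects=0]  = -5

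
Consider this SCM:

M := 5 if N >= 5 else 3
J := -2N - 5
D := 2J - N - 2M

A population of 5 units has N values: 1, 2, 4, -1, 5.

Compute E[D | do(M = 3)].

-27

The intervention sets M=3 in all 5 units regardless of N. Recomputing D per unit gives -21, -26, -36, -11, -41; average -27.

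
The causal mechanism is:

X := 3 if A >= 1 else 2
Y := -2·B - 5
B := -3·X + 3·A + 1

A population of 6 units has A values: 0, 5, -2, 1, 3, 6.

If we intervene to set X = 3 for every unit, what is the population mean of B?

-1.5

Every unit gets X=3 under the intervention. B values become -8, 7, -14, -5, 1, 10; E[B|do(X=3)] = -1.5.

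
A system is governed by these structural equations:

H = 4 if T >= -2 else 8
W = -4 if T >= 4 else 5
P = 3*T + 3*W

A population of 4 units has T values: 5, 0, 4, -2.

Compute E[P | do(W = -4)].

-6.75

do(W=-4) breaks W's dependence on T. With W=-4 fixed, P across the units is 3, -12, 0, -18, mean -6.75.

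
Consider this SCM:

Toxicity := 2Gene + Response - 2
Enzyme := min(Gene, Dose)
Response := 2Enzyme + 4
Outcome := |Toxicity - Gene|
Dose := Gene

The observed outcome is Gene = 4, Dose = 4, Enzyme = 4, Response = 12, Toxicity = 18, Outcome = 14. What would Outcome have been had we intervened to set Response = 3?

5

Under do(Response=3), the mechanism Response := 2Enzyme + 4 is discarded; Response is fixed at 3.
Toxicity = 2Gene + Response - 2  [with Gene=4, Response=3]  = 9
Outcome = |Toxicity - Gene|  [with Toxicity=9, Gene=4]  = 5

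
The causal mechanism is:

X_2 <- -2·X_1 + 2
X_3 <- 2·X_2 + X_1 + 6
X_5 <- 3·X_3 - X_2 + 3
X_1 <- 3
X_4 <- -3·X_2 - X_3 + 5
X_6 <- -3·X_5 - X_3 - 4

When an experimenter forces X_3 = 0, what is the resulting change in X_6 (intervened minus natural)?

The intervention breaks the incoming arrows to X_3: X_3 <- 2·X_2 + X_1 + 6 no longer applies, and X_3 = 0.
X_2 = -2·X_1 + 2  [with X_1=3]  = -4
X_5 = 3·X_3 - X_2 + 3  [with X_3=0, X_2=-4]  = 7
X_6 = -3·X_5 - X_3 - 4  [with X_5=7, X_3=0]  = -25
Without intervention: X_2 = -2·X_1 + 2  [with X_1=3]  = -4; X_3 = 2·X_2 + X_1 + 6  [with X_2=-4, X_1=3]  = 1; X_5 = 3·X_3 - X_2 + 3  [with X_3=1, X_2=-4]  = 10; X_6 = -3·X_5 - X_3 - 4  [with X_5=10, X_3=1]  = -35.
Change = -25 − (-35) = 10.

10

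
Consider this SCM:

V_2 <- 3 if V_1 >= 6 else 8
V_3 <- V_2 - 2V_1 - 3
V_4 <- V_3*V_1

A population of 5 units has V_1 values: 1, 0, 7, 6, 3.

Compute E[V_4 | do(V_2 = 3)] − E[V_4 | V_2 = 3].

do(V_2=3) breaks V_2's dependence on V_1. With V_2=3 fixed, V_4 across the units is -2, 0, -98, -72, -18, mean -38.
Observing V_2=3 restricts to units where V_2's equation naturally yields 3: V_1 ∈ {7, 6}. In that subpopulation V_4 = -98, -72, mean -85.
Difference = -38 − (-85) = 47.

47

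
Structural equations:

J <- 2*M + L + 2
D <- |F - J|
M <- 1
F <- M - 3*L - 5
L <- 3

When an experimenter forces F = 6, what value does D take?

1

Intervening sets F = 6 and removes its equation (F <- M - 3*L - 5).
J = 2*M + L + 2  [with M=1, L=3]  = 7
D = |F - J|  [with F=6, J=7]  = 1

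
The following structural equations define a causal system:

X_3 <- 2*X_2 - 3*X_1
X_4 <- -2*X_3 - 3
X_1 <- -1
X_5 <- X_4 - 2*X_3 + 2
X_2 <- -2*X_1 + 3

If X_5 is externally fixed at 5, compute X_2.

5

Under do(X_5=5), the mechanism X_5 <- X_4 - 2*X_3 + 2 is discarded; X_5 is fixed at 5.
No directed path runs from X_5 to X_2, so X_2 keeps its natural value.
X_2 = -2*X_1 + 3  [with X_1=-1]  = 5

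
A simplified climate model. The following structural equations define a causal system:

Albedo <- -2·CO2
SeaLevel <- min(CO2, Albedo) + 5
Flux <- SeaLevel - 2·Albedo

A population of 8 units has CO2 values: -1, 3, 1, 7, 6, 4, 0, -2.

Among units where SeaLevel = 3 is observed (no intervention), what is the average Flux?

Conditioning on SeaLevel=3 selects the 2 unit(s) with CO2 ∈ {1, -2}. Their Flux values: 7, -5. Mean = 1.

1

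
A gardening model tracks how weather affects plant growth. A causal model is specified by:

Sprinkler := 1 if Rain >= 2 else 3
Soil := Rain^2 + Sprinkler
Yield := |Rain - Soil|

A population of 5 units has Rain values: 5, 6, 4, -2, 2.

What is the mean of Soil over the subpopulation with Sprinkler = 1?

Observing Sprinkler=1 restricts to units where Sprinkler's equation naturally yields 1: Rain ∈ {5, 6, 4, 2}. In that subpopulation Soil = 26, 37, 17, 5, mean 21.25.

21.25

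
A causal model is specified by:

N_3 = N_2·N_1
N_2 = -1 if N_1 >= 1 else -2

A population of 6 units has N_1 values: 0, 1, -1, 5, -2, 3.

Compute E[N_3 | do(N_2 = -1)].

Under do(N_2=-1), N_2's equation is replaced by N_2=-1 for every unit. Per-unit N_3: 0, -1, 1, -5, 2, -3. Mean = -1.

-1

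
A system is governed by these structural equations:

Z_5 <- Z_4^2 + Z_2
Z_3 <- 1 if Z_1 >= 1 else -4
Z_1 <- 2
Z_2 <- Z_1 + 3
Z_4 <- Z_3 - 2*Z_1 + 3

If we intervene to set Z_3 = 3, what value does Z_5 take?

do(Z_3=3) replaces the equation Z_3 <- 1 if Z_1 >= 1 else -4 with the constant Z_3 = 3.
Z_2 = Z_1 + 3  [with Z_1=2]  = 5
Z_4 = Z_3 - 2*Z_1 + 3  [with Z_3=3, Z_1=2]  = 2
Z_5 = Z_4^2 + Z_2  [with Z_4=2, Z_2=5]  = 9

9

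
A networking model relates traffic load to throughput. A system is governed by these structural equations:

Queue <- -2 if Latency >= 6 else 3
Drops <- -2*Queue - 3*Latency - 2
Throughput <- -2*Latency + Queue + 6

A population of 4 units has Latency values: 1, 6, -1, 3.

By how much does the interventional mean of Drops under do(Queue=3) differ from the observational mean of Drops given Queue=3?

-3.75

Under do(Queue=3), Queue's equation is replaced by Queue=3 for every unit. Per-unit Drops: -11, -26, -5, -17. Mean = -14.75.
Observing Queue=3 restricts to units where Queue's equation naturally yields 3: Latency ∈ {1, -1, 3}. In that subpopulation Drops = -11, -5, -17, mean -11.
Difference = -14.75 − (-11) = -3.75.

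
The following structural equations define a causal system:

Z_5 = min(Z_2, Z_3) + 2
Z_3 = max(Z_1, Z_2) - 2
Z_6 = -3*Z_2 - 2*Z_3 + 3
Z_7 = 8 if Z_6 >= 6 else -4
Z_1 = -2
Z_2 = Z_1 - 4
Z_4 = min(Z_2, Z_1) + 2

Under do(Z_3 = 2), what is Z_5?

do(Z_3=2) replaces the equation Z_3 = max(Z_1, Z_2) - 2 with the constant Z_3 = 2.
Z_2 = Z_1 - 4  [with Z_1=-2]  = -6
Z_5 = min(Z_2, Z_3) + 2  [with Z_2=-6, Z_3=2]  = -4

-4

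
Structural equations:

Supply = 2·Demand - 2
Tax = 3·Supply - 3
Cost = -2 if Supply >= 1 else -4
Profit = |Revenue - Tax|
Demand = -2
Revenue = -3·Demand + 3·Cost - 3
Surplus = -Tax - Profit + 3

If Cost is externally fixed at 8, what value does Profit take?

48

The intervention breaks the incoming arrows to Cost: Cost = -2 if Supply >= 1 else -4 no longer applies, and Cost = 8.
Supply = 2·Demand - 2  [with Demand=-2]  = -6
Revenue = -3·Demand + 3·Cost - 3  [with Demand=-2, Cost=8]  = 27
Tax = 3·Supply - 3  [with Supply=-6]  = -21
Profit = |Revenue - Tax|  [with Revenue=27, Tax=-21]  = 48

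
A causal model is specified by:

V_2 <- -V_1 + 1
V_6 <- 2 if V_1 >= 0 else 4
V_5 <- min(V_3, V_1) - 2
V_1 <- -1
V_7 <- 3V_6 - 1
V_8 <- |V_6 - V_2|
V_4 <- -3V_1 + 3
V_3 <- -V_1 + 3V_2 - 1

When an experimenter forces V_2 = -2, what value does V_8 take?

6

do(V_2=-2) replaces the equation V_2 <- -V_1 + 1 with the constant V_2 = -2.
V_6 = 2 if V_1 >= 0 else 4  [with V_1=-1]  = 4
V_8 = |V_6 - V_2|  [with V_6=4, V_2=-2]  = 6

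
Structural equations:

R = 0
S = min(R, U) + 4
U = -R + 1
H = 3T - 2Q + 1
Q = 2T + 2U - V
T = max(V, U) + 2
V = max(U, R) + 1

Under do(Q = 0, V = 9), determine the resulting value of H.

Under do(Q = 0, V = 9), each intervened variable's structural equation is replaced by its fixed value.
U = -R + 1  [with R=0]  = 1
T = max(V, U) + 2  [with V=9, U=1]  = 11
H = 3T - 2Q + 1  [with T=11, Q=0]  = 34

34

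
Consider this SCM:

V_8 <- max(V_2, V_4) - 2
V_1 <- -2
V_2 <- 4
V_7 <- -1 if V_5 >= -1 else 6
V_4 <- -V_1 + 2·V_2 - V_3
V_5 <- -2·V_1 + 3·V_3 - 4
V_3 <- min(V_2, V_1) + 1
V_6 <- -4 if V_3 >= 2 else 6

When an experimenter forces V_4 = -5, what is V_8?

2

do(V_4=-5) replaces the equation V_4 <- -V_1 + 2·V_2 - V_3 with the constant V_4 = -5.
V_8 = max(V_2, V_4) - 2  [with V_2=4, V_4=-5]  = 2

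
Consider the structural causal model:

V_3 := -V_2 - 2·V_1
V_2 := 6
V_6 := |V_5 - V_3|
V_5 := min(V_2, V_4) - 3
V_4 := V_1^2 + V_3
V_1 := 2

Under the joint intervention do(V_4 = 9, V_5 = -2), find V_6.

The joint intervention fixes V_4 = 9, V_5 = -2, removing each variable's own equation.
V_3 = -V_2 - 2·V_1  [with V_2=6, V_1=2]  = -10
V_6 = |V_5 - V_3|  [with V_5=-2, V_3=-10]  = 8

8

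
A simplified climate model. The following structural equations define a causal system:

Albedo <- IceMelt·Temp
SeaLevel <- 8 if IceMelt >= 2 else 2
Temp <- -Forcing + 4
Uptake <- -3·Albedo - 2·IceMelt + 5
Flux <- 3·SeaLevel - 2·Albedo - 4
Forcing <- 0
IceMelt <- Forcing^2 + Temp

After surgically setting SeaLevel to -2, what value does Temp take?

Under do(SeaLevel=-2), the mechanism SeaLevel <- 8 if IceMelt >= 2 else 2 is discarded; SeaLevel is fixed at -2.
No directed path runs from SeaLevel to Temp, so Temp keeps its natural value.
Temp = -Forcing + 4  [with Forcing=0]  = 4

4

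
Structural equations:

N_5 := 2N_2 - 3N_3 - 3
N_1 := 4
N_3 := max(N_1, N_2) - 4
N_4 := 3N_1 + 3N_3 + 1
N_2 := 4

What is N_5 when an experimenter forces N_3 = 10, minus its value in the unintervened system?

-30

do(N_3=10) replaces the equation N_3 := max(N_1, N_2) - 4 with the constant N_3 = 10.
N_5 = 2N_2 - 3N_3 - 3  [with N_2=4, N_3=10]  = -25
Without intervention: N_3 = max(N_1, N_2) - 4  [with N_1=4, N_2=4]  = 0; N_5 = 2N_2 - 3N_3 - 3  [with N_2=4, N_3=0]  = 5.
Change = -25 − 5 = -30.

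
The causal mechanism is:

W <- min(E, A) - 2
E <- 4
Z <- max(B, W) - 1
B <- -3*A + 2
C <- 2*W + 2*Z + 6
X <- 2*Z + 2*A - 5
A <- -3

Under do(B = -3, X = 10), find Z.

-4

Setting B = -3, X = 10 by intervention discards those variables' equations.
W = min(E, A) - 2  [with E=4, A=-3]  = -5
Z = max(B, W) - 1  [with B=-3, W=-5]  = -4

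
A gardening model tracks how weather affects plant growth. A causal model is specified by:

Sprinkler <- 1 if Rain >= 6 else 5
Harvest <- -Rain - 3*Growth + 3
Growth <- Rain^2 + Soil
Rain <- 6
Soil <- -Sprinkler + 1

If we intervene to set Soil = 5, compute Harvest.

-126

do(Soil=5) replaces the equation Soil <- -Sprinkler + 1 with the constant Soil = 5.
Growth = Rain^2 + Soil  [with Rain=6, Soil=5]  = 41
Harvest = -Rain - 3*Growth + 3  [with Rain=6, Growth=41]  = -126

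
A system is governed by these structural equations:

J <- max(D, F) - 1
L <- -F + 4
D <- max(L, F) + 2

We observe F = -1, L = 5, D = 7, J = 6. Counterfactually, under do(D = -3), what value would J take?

The intervention breaks the incoming arrows to D: D <- max(L, F) + 2 no longer applies, and D = -3.
J = max(D, F) - 1  [with D=-3, F=-1]  = -2

-2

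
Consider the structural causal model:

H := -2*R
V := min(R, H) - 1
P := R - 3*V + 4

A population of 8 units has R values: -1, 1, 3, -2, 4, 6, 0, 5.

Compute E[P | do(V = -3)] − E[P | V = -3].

2.5

Every unit gets V=-3 under the intervention. P values become 12, 14, 16, 11, 17, 19, 13, 18; E[P|do(V=-3)] = 15.
E[P|V=-3] averages over only the 2 units with V=-3 (R = 1, -2): P = 14, 11, mean 12.5.
Difference = 15 − 12.5 = 2.5.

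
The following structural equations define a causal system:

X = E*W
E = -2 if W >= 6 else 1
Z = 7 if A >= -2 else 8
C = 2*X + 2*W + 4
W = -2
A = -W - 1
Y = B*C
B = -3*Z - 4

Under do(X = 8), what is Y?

-400

do(X=8) replaces the equation X = E*W with the constant X = 8.
A = -W - 1  [with W=-2]  = 1
Z = 7 if A >= -2 else 8  [with A=1]  = 7
C = 2*X + 2*W + 4  [with X=8, W=-2]  = 16
B = -3*Z - 4  [with Z=7]  = -25
Y = B*C  [with B=-25, C=16]  = -400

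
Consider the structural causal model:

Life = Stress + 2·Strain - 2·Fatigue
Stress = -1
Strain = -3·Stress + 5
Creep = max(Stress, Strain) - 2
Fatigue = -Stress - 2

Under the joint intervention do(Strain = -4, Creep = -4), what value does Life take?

-7

Under do(Strain = -4, Creep = -4), each intervened variable's structural equation is replaced by its fixed value.
Fatigue = -Stress - 2  [with Stress=-1]  = -1
Life = Stress + 2·Strain - 2·Fatigue  [with Stress=-1, Strain=-4, Fatigue=-1]  = -7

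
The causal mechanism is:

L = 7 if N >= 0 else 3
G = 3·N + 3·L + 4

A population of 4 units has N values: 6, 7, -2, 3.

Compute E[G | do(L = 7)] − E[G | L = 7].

-5.5

Every unit gets L=7 under the intervention. G values become 43, 46, 19, 34; E[G|do(L=7)] = 35.5.
E[G|L=7] averages over only the 3 units with L=7 (N = 6, 7, 3): G = 43, 46, 34, mean 41.
Difference = 35.5 − 41 = -5.5.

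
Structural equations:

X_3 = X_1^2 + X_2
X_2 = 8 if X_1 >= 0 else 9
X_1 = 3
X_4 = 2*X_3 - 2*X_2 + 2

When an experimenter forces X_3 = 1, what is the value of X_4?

-12

The intervention breaks the incoming arrows to X_3: X_3 = X_1^2 + X_2 no longer applies, and X_3 = 1.
X_2 = 8 if X_1 >= 0 else 9  [with X_1=3]  = 8
X_4 = 2*X_3 - 2*X_2 + 2  [with X_3=1, X_2=8]  = -12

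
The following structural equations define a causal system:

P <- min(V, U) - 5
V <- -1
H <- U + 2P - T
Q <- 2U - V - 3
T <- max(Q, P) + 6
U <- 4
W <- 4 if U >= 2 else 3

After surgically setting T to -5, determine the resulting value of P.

do(T=-5) replaces the equation T <- max(Q, P) + 6 with the constant T = -5.
P is not downstream of the intervention, so its value is determined by the original equations.
P = min(V, U) - 5  [with V=-1, U=4]  = -6

-6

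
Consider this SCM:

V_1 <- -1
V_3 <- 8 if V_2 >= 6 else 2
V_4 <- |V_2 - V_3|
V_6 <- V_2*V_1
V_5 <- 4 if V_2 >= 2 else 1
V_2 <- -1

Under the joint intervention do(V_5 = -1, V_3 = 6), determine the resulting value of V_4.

7

Under do(V_5 = -1, V_3 = 6), each intervened variable's structural equation is replaced by its fixed value.
V_4 = |V_2 - V_3|  [with V_2=-1, V_3=6]  = 7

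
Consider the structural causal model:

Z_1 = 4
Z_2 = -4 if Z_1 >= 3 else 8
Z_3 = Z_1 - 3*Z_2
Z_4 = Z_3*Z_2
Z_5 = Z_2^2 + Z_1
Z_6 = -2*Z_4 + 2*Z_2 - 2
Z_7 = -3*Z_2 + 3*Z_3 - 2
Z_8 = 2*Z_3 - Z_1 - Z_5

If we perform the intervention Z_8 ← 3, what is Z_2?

The intervention breaks the incoming arrows to Z_8: Z_8 = 2*Z_3 - Z_1 - Z_5 no longer applies, and Z_8 = 3.
Z_2 is not downstream of the intervention, so its value is determined by the original equations.
Z_2 = -4 if Z_1 >= 3 else 8  [with Z_1=4]  = -4

-4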